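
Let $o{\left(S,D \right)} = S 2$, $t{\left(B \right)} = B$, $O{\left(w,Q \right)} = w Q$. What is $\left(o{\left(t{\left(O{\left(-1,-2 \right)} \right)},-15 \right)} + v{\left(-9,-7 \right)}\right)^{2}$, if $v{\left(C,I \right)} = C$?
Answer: $25$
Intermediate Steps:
$O{\left(w,Q \right)} = Q w$
$o{\left(S,D \right)} = 2 S$
$\left(o{\left(t{\left(O{\left(-1,-2 \right)} \right)},-15 \right)} + v{\left(-9,-7 \right)}\right)^{2} = \left(2 \left(\left(-2\right) \left(-1\right)\right) - 9\right)^{2} = \left(2 \cdot 2 - 9\right)^{2} = \left(4 - 9\right)^{2} = \left(-5\right)^{2} = 25$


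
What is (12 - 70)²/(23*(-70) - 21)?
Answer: -3364/1631 ≈ -2.0625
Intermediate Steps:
(12 - 70)²/(23*(-70) - 21) = (-58)²/(-1610 - 21) = 3364/(-1631) = 3364*(-1/1631) = -3364/1631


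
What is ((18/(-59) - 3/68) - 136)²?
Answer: 299245103089/16096144 ≈ 18591.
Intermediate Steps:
((18/(-59) - 3/68) - 136)² = ((18*(-1/59) - 3*1/68) - 136)² = ((-18/59 - 3/68) - 136)² = (-1401/4012 - 136)² = (-547033/4012)² = 299245103089/16096144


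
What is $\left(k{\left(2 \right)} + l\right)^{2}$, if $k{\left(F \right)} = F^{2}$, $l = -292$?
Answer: $82944$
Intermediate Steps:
$\left(k{\left(2 \right)} + l\right)^{2} = \left(2^{2} - 292\right)^{2} = \left(4 - 292\right)^{2} = \left(-288\right)^{2} = 82944$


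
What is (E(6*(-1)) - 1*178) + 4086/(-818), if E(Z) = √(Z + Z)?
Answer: -74845/409 + 2*I*√3 ≈ -183.0 + 3.4641*I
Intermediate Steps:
E(Z) = √2*√Z (E(Z) = √(2*Z) = √2*√Z)
(E(6*(-1)) - 1*178) + 4086/(-818) = (√2*√(6*(-1)) - 1*178) + 4086/(-818) = (√2*√(-6) - 178) + 4086*(-1/818) = (√2*(I*√6) - 178) - 2043/409 = (2*I*√3 - 178) - 2043/409 = (-178 + 2*I*√3) - 2043/409 = -74845/409 + 2*I*√3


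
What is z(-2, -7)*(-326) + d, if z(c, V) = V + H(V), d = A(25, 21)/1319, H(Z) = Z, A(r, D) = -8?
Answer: 6019908/1319 ≈ 4564.0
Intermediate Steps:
d = -8/1319 ≈ -0.0060652
z(c, V) = 2*V (z(c, V) = V + V = 2*V)
z(-2, -7)*(-326) + d = (2*(-7))*(-326) - 8/1319 = -14*(-326) - 8/1319 = 4564 - 8/1319 = 6019908/1319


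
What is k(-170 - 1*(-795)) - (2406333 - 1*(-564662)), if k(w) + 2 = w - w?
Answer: -2970997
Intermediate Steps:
k(w) = -2 (k(w) = -2 + (w - w) = -2 + 0 = -2)
k(-170 - 1*(-795)) - (2406333 - 1*(-564662)) = -2 - (2406333 - 1*(-564662)) = -2 - (2406333 + 564662) = -2 - 1*2970995 = -2 - 2970995 = -2970997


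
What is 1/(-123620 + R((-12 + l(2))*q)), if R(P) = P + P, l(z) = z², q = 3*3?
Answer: -1/123764 ≈ -8.0799e-6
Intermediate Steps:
q = 9
R(P) = 2*P
1/(-123620 + R((-12 + l(2))*q)) = 1/(-123620 + 2*((-12 + 2²)*9)) = 1/(-123620 + 2*((-12 + 4)*9)) = 1/(-123620 + 2*(-8*9)) = 1/(-123620 + 2*(-72)) = 1/(-123620 - 144) = 1/(-123764) = -1/123764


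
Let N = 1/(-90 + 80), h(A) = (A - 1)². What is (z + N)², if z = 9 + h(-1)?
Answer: 16641/100 ≈ 166.41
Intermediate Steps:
h(A) = (-1 + A)²
N = -⅒ (N = 1/(-10) = -⅒ ≈ -0.10000)
z = 13 (z = 9 + (-1 - 1)² = 9 + (-2)² = 9 + 4 = 13)
(z + N)² = (13 - ⅒)² = (129/10)² = 16641/100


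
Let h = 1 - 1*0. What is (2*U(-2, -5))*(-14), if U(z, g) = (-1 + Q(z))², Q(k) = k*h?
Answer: -252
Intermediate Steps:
h = 1 (h = 1 + 0 = 1)
Q(k) = k (Q(k) = k*1 = k)
U(z, g) = (-1 + z)²
(2*U(-2, -5))*(-14) = (2*(-1 - 2)²)*(-14) = (2*(-3)²)*(-14) = (2*9)*(-14) = 18*(-14) = -252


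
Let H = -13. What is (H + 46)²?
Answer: 1089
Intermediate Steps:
(H + 46)² = (-13 + 46)² = 33² = 1089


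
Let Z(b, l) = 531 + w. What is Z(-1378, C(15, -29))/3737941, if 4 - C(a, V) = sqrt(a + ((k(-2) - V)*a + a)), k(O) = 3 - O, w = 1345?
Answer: 1876/3737941 ≈ 0.00050188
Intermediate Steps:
C(a, V) = 4 - sqrt(2*a + a*(5 - V)) (C(a, V) = 4 - sqrt(a + (((3 - 1*(-2)) - V)*a + a)) = 4 - sqrt(a + (((3 + 2) - V)*a + a)) = 4 - sqrt(a + ((5 - V)*a + a)) = 4 - sqrt(a + (a*(5 - V) + a)) = 4 - sqrt(a + (a + a*(5 - V))) = 4 - sqrt(2*a + a*(5 - V)))
Z(b, l) = 1876 (Z(b, l) = 531 + 1345 = 1876)
Z(-1378, C(15, -29))/3737941 = 1876/3737941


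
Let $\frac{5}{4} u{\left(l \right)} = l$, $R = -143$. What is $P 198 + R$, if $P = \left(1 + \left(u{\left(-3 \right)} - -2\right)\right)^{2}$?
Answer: $- \frac{1793}{25} \approx -71.72$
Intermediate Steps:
$u{\left(l \right)} = \frac{4 l}{5}$
$P = \frac{9}{25}$ ($P = \left(1 + \left(\frac{4}{5} \left(-3\right) - -2\right)\right)^{2} = \left(1 + \left(- \frac{12}{5} + 2\right)\right)^{2} = \left(1 - \frac{2}{5}\right)^{2} = \left(\frac{3}{5}\right)^{2} = \frac{9}{25} \approx 0.36$)
$P 198 + R = \frac{9}{25} \cdot 198 - 143 = \frac{1782}{25} - 143 = - \frac{1793}{25}$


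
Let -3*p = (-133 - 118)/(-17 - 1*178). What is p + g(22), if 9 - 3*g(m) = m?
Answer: -2786/585 ≈ -4.7624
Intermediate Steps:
g(m) = 3 - m/3
p = -251/585 (p = -(-133 - 118)/(3*(-17 - 1*178)) = -(-251)/(3*(-17 - 178)) = -(-251)/(3*(-195)) = -(-251)*(-1)/(3*195) = -⅓*251/195 = -251/585 ≈ -0.42906)
p + g(22) = -251/585 + (3 - ⅓*22) = -251/585 + (3 - 22/3) = -251/585 - 13/3 = -2786/585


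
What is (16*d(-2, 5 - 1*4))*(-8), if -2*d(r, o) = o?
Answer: 64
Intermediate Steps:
d(r, o) = -o/2
(16*d(-2, 5 - 1*4))*(-8) = (16*(-(5 - 1*4)/2))*(-8) = (16*(-(5 - 4)/2))*(-8) = (16*(-1/2*1))*(-8) = (16*(-1/2))*(-8) = -8*(-8) = 64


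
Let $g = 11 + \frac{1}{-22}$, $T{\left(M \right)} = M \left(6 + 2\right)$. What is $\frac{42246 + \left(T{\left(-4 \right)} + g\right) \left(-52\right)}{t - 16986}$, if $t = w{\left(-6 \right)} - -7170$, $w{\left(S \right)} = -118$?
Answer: $- \frac{238372}{54637} \approx -4.3628$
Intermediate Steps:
$T{\left(M \right)} = 8 M$ ($T{\left(M \right)} = M 8 = 8 M$)
$g = \frac{241}{22}$ ($g = 11 - \frac{1}{22} = \frac{241}{22} \approx 10.955$)
$t = 7052$ ($t = -118 - -7170 = -118 + 7170 = 7052$)
$\frac{42246 + \left(T{\left(-4 \right)} + g\right) \left(-52\right)}{t - 16986} = \frac{42246 + \left(8 \left(-4\right) + \frac{241}{22}\right) \left(-52\right)}{7052 - 16986} = \frac{42246 + \left(-32 + \frac{241}{22}\right) \left(-52\right)}{-9934} = \left(42246 - - \frac{12038}{11}\right) \left(- \frac{1}{9934}\right) = \left(42246 + \frac{12038}{11}\right) \left(- \frac{1}{9934}\right) = \frac{476744}{11} \left(- \frac{1}{9934}\right) = - \frac{238372}{54637}$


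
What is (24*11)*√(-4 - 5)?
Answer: 792*I ≈ 792.0*I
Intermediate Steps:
(24*11)*√(-4 - 5) = 264*√(-9) = 264*(3*I) = 792*I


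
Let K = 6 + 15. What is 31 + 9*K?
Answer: 220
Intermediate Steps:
K = 21
31 + 9*K = 31 + 9*21 = 31 + 189 = 220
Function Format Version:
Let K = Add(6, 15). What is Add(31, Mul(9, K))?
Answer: 220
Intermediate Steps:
K = 21
Add(31, Mul(9, K)) = Add(31, Mul(9, 21)) = Add(31, 189) = 220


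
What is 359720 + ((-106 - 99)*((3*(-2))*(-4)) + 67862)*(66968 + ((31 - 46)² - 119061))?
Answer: -3264315936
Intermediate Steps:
359720 + ((-106 - 99)*((3*(-2))*(-4)) + 67862)*(66968 + ((31 - 46)² - 119061)) = 359720 + (-(-1230)*(-4) + 67862)*(66968 + ((-15)² - 119061)) = 359720 + (-205*24 + 67862)*(66968 + (225 - 119061)) = 359720 + (-4920 + 67862)*(66968 - 118836) = 359720 + 62942*(-51868) = 359720 - 3264675656 = -3264315936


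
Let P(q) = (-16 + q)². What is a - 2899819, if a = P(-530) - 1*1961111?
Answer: -4562814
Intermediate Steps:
a = -1662995 (a = (-16 - 530)² - 1*1961111 = (-546)² - 1961111 = 298116 - 1961111 = -1662995)
a - 2899819 = -1662995 - 2899819 = -4562814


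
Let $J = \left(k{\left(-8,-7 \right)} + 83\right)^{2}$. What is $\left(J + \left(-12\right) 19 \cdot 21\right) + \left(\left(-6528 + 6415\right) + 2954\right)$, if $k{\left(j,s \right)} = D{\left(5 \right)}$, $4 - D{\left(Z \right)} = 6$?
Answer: $4614$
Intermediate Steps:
$D{\left(Z \right)} = -2$ ($D{\left(Z \right)} = 4 - 6 = -2$)
$k{\left(j,s \right)} = -2$
$J = 6561$ ($J = \left(-2 + 83\right)^{2} = 81^{2} = 6561$)
$\left(J + \left(-12\right) 19 \cdot 21\right) + \left(\left(-6528 + 6415\right) + 2954\right) = \left(6561 + \left(-12\right) 19 \cdot 21\right) + \left(\left(-6528 + 6415\right) + 2954\right) = \left(6561 - 4788\right) + \left(-113 + 2954\right) = \left(6561 - 4788\right) + 2841 = 1773 + 2841 = 4614$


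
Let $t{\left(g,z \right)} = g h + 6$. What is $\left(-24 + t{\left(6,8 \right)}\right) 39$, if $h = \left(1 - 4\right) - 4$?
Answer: $-2340$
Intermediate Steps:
$h = -7$ ($h = -3 - 4 = -7$)
$t{\left(g,z \right)} = 6 - 7 g$ ($t{\left(g,z \right)} = g \left(-7\right) + 6 = - 7 g + 6 = 6 - 7 g$)
$\left(-24 + t{\left(6,8 \right)}\right) 39 = \left(-24 + \left(6 - 42\right)\right) 39 = \left(-24 - 36\right) 39 = \left(-60\right) 39 = -2340$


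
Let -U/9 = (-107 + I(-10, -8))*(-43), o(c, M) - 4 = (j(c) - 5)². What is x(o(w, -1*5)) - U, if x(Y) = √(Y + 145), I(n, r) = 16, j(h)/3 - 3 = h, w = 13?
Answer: 35217 + 3*√222 ≈ 35262.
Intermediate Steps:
j(h) = 9 + 3*h
o(c, M) = 4 + (4 + 3*c)² (o(c, M) = 4 + ((9 + 3*c) - 5)² = 4 + (4 + 3*c)²)
x(Y) = √(145 + Y)
U = -35217 (U = -9*(-107 + 16)*(-43) = -(-819)*(-43) = -9*3913 = -35217)
x(o(w, -1*5)) - U = √(145 + (4 + (4 + 3*13)²)) - 1*(-35217) = √(145 + (4 + (4 + 39)²)) + 35217 = √(145 + (4 + 43²)) + 35217 = √(145 + (4 + 1849)) + 35217 = √(145 + 1853) + 35217 = √1998 + 35217 = 3*√222 + 35217 = 35217 + 3*√222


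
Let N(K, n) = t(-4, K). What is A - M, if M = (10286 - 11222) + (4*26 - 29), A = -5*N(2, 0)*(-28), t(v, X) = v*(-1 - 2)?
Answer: 2541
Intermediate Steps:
t(v, X) = -3*v (t(v, X) = v*(-3) = -3*v)
N(K, n) = 12 (N(K, n) = -3*(-4) = 12)
A = 1680 (A = -5*12*(-28) = -60*(-28) = 1680)
M = -861 (M = -936 + (104 - 29) = -936 + 75 = -861)
A - M = 1680 - 1*(-861) = 1680 + 861 = 2541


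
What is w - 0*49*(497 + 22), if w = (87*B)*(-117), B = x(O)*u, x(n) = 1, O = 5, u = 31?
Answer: -315549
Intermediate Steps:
B = 31 (B = 1*31 = 31)
w = -315549 (w = (87*31)*(-117) = 2697*(-117) = -315549)
w - 0*49*(497 + 22) = -315549 - 0*49*(497 + 22) = -315549 - 0*519 = -315549 - 1*0 = -315549 + 0 = -315549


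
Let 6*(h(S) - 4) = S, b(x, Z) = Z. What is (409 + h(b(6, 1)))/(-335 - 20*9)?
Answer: -2479/3090 ≈ -0.80227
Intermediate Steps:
h(S) = 4 + S/6
(409 + h(b(6, 1)))/(-335 - 20*9) = (409 + (4 + (1/6)*1))/(-335 - 20*9) = (409 + (4 + 1/6))/(-335 - 180) = (409 + 25/6)/(-515) = (2479/6)*(-1/515) = -2479/3090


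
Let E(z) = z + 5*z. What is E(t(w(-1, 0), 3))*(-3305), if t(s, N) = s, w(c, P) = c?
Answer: 19830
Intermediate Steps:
E(z) = 6*z
E(t(w(-1, 0), 3))*(-3305) = (6*(-1))*(-3305) = -6*(-3305) = 19830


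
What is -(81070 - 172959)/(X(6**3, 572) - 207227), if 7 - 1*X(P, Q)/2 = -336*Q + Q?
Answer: 91889/176027 ≈ 0.52202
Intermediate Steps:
X(P, Q) = 14 + 670*Q (X(P, Q) = 14 - 2*(-336*Q + Q) = 14 - (-670)*Q = 14 + 670*Q)
-(81070 - 172959)/(X(6**3, 572) - 207227) = -(81070 - 172959)/((14 + 670*572) - 207227) = -(-91889)/((14 + 383240) - 207227) = -(-91889)/(383254 - 207227) = -(-91889)/176027 = -1*(-91889/176027) = 91889/176027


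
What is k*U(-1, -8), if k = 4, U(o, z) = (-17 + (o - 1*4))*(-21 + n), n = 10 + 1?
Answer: 880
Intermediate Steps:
n = 11
U(o, z) = 210 - 10*o (U(o, z) = (-17 + (o - 1*4))*(-21 + 11) = (-17 + (o - 4))*(-10) = (-17 + (-4 + o))*(-10) = (-21 + o)*(-10) = 210 - 10*o)
k*U(-1, -8) = 4*(210 - 10*(-1)) = 4*(210 + 10) = 4*220 = 880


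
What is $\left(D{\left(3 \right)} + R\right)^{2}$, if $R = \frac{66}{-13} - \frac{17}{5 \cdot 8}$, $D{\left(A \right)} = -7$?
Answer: $\frac{42263001}{270400} \approx 156.3$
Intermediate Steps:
$R = - \frac{2861}{520}$ ($R = 66 \left(- \frac{1}{13}\right) - \frac{17}{40} = - \frac{66}{13} - \frac{17}{40} = - \frac{2861}{520} \approx -5.5019$)
$\left(D{\left(3 \right)} + R\right)^{2} = \left(-7 - \frac{2861}{520}\right)^{2} = \left(- \frac{6501}{520}\right)^{2} = \frac{42263001}{270400}$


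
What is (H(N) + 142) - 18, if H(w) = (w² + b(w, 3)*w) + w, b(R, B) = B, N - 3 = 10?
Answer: 345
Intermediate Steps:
N = 13 (N = 3 + 10 = 13)
H(w) = w² + 4*w (H(w) = (w² + 3*w) + w = w² + 4*w)
(H(N) + 142) - 18 = (13*(4 + 13) + 142) - 18 = (13*17 + 142) - 18 = (221 + 142) - 18 = 363 - 18 = 345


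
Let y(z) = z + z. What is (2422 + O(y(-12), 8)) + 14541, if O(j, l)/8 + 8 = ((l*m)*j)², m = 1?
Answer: 311811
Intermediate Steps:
y(z) = 2*z
O(j, l) = -64 + 8*j²*l² (O(j, l) = -64 + 8*((l*1)*j)² = -64 + 8*(l*j)² = -64 + 8*(j*l)² = -64 + 8*(j²*l²) = -64 + 8*j²*l²)
(2422 + O(y(-12), 8)) + 14541 = (2422 + (-64 + 8*(2*(-12))²*8²)) + 14541 = (2422 + (-64 + 8*(-24)²*64)) + 14541 = (2422 + (-64 + 8*576*64)) + 14541 = (2422 + (-64 + 294912)) + 14541 = (2422 + 294848) + 14541 = 297270 + 14541 = 311811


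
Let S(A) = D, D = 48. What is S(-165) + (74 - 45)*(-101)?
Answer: -2881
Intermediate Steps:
S(A) = 48
S(-165) + (74 - 45)*(-101) = 48 + (74 - 45)*(-101) = 48 + 29*(-101) = 48 - 2929 = -2881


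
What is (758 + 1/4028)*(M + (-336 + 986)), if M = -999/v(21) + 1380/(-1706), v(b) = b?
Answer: 1566858803425/3435884 ≈ 4.5603e+5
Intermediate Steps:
M = -288879/5971 (M = -999/21 + 1380/(-1706) = -999*1/21 + 1380*(-1/1706) = -333/7 - 690/853 = -288879/5971 ≈ -48.380)
(758 + 1/4028)*(M + (-336 + 986)) = (758 + 1/4028)*(-288879/5971 + (-336 + 986)) = (758 + 1/4028)*(-288879/5971 + 650) = (3053225/4028)*(3592271/5971) = 1566858803425/3435884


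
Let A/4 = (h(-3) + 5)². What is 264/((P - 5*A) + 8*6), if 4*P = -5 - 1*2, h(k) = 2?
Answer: -352/1245 ≈ -0.28273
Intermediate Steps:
A = 196 (A = 4*(2 + 5)² = 4*7² = 4*49 = 196)
P = -7/4 (P = (-5 - 1*2)/4 = (-5 - 2)/4 = (¼)*(-7) = -7/4 ≈ -1.7500)
264/((P - 5*A) + 8*6) = 264/((-7/4 - 5*196) + 8*6) = 264/((-7/4 - 980) + 48) = 264/(-3927/4 + 48) = 264/(-3735/4) = 264*(-4/3735) = -352/1245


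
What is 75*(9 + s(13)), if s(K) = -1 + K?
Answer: 1575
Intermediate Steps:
75*(9 + s(13)) = 75*(9 + (-1 + 13)) = 75*(9 + 12) = 75*21 = 1575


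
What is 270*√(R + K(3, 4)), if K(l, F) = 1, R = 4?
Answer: 270*√5 ≈ 603.74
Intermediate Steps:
270*√(R + K(3, 4)) = 270*√(4 + 1) = 270*√5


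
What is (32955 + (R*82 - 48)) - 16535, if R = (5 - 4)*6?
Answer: 16864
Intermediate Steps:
R = 6 (R = 1*6 = 6)
(32955 + (R*82 - 48)) - 16535 = (32955 + (6*82 - 48)) - 16535 = (32955 + (492 - 48)) - 16535 = (32955 + 444) - 16535 = 33399 - 16535 = 16864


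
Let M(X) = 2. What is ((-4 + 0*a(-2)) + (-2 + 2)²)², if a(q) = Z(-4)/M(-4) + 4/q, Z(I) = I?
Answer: 16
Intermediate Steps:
a(q) = -2 + 4/q (a(q) = -4/2 + 4/q = -4*½ + 4/q = -2 + 4/q)
((-4 + 0*a(-2)) + (-2 + 2)²)² = ((-4 + 0*(-2 + 4/(-2))) + (-2 + 2)²)² = ((-4 + 0*(-2 + 4*(-½))) + 0²)² = ((-4 + 0*(-2 - 2)) + 0)² = ((-4 + 0*(-4)) + 0)² = ((-4 + 0) + 0)² = (-4 + 0)² = (-4)² = 16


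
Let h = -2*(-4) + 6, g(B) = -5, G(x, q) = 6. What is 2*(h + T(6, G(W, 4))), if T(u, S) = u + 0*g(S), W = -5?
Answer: 40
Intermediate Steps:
T(u, S) = u (T(u, S) = u + 0*(-5) = u + 0 = u)
h = 14 (h = 8 + 6 = 14)
2*(h + T(6, G(W, 4))) = 2*(14 + 6) = 2*20 = 40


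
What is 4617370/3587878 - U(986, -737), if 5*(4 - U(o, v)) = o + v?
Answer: 422355456/8969695 ≈ 47.087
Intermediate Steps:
U(o, v) = 4 - o/5 - v/5 (U(o, v) = 4 - (o + v)/5 = 4 + (-o/5 - v/5) = 4 - o/5 - v/5)
4617370/3587878 - U(986, -737) = 4617370/3587878 - (4 - 1/5*986 - 1/5*(-737)) = 4617370*(1/3587878) - (4 - 986/5 + 737/5) = 2308685/1793939 - 1*(-229/5) = 2308685/1793939 + 229/5 = 422355456/8969695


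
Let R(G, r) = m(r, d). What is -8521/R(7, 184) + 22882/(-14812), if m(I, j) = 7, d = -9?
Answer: -9026659/7406 ≈ -1218.8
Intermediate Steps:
R(G, r) = 7
-8521/R(7, 184) + 22882/(-14812) = -8521/7 + 22882/(-14812) = -8521*⅐ + 22882*(-1/14812) = -8521/7 - 11441/7406 = -9026659/7406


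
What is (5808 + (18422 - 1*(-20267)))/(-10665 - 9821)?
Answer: -44497/20486 ≈ -2.1721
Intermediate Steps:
(5808 + (18422 - 1*(-20267)))/(-10665 - 9821) = (5808 + (18422 + 20267))/(-20486) = (5808 + 38689)*(-1/20486) = 44497*(-1/20486) = -44497/20486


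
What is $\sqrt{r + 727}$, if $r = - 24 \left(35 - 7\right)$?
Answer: $\sqrt{55} \approx 7.4162$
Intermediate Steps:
$r = -672$ ($r = \left(-24\right) 28 = -672$)
$\sqrt{r + 727} = \sqrt{-672 + 727} = \sqrt{55}$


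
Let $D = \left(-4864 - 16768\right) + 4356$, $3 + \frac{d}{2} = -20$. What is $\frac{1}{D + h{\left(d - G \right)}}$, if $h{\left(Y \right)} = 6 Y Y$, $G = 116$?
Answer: $\frac{1}{140188} \approx 7.1333 \cdot 10^{-6}$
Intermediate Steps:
$d = -46$ ($d = -6 + 2 \left(-20\right) = -6 - 40 = -46$)
$D = -17276$ ($D = -21632 + 4356 = -17276$)
$h{\left(Y \right)} = 6 Y^{2}$
$\frac{1}{D + h{\left(d - G \right)}} = \frac{1}{-17276 + 6 \left(-46 - 116\right)^{2}} = \frac{1}{-17276 + 6 \left(-162\right)^{2}} = \frac{1}{-17276 + 6 \cdot 26244} = \frac{1}{-17276 + 157464} = \frac{1}{140188}$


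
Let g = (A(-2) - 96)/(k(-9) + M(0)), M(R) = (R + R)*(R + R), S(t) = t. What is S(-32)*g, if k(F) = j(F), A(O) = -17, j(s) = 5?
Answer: 3616/5 ≈ 723.20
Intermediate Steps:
k(F) = 5
M(R) = 4*R**2 (M(R) = (2*R)*(2*R) = 4*R**2)
g = -113/5 (g = (-17 - 96)/(5 + 4*0**2) = -113/(5 + 4*0) = -113/(5 + 0) = -113/5 ≈ -22.600)
S(-32)*g = -32*(-113/5) = 3616/5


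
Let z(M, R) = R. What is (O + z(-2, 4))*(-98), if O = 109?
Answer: -11074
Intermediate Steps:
(O + z(-2, 4))*(-98) = (109 + 4)*(-98) = 113*(-98) = -11074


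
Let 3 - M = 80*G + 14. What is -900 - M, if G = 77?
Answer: 5271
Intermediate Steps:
M = -6171 (M = 3 - (80*77 + 14) = 3 - (6160 + 14) = 3 - 1*6174 = 3 - 6174 = -6171)
-900 - M = -900 - 1*(-6171) = -900 + 6171 = 5271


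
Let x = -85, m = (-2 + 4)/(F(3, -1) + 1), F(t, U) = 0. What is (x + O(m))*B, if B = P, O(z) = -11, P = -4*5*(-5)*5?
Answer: -48000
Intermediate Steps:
m = 2 (m = (-2 + 4)/(0 + 1) = 2/1 = 2*1 = 2)
P = 500 (P = -(-100)*5 = -4*(-125) = 500)
B = 500
(x + O(m))*B = (-85 - 11)*500 = -96*500 = -48000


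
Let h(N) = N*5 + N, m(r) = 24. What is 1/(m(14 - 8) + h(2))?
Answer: 1/36 ≈ 0.027778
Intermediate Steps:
h(N) = 6*N (h(N) = 5*N + N = 6*N)
1/(m(14 - 8) + h(2)) = 1/(24 + 6*2) = 1/(24 + 12) = 1/36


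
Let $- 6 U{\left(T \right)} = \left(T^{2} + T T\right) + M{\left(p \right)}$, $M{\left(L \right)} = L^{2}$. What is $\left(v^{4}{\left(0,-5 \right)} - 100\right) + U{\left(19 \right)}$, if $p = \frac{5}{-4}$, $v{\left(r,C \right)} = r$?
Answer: $- \frac{7059}{32} \approx -220.59$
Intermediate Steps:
$p = - \frac{5}{4}$ ($p = 5 \left(- \frac{1}{4}\right) = - \frac{5}{4} \approx -1.25$)
$U{\left(T \right)} = - \frac{25}{96} - \frac{T^{2}}{3}$ ($U{\left(T \right)} = - \frac{\left(T^{2} + T T\right) + \left(- \frac{5}{4}\right)^{2}}{6} = - \frac{\left(T^{2} + T^{2}\right) + \frac{25}{16}}{6} = - \frac{2 T^{2} + \frac{25}{16}}{6} = - \frac{\frac{25}{16} + 2 T^{2}}{6} = - \frac{25}{96} - \frac{T^{2}}{3}$)
$\left(v^{4}{\left(0,-5 \right)} - 100\right) + U{\left(19 \right)} = \left(0^{4} - 100\right) - \left(\frac{25}{96} + \frac{19^{2}}{3}\right) = \left(0 - 100\right) - \frac{3859}{32} = -100 - \frac{3859}{32} = - \frac{7059}{32}$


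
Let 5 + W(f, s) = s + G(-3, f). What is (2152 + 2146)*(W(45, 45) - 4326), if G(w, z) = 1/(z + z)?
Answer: -828953111/45 ≈ -1.8421e+7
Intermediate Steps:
G(w, z) = 1/(2*z)
W(f, s) = -5 + s + 1/(2*f) (W(f, s) = -5 + (s + 1/(2*f)) = -5 + s + 1/(2*f))
(2152 + 2146)*(W(45, 45) - 4326) = (2152 + 2146)*((-5 + 45 + (½)/45) - 4326) = 4298*((-5 + 45 + (½)*(1/45)) - 4326) = 4298*((-5 + 45 + 1/90) - 4326) = 4298*(3601/90 - 4326) = 4298*(-385739/90) = -828953111/45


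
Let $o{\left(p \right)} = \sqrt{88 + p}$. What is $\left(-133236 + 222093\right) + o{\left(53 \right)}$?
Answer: $88857 + \sqrt{141} \approx 88869.0$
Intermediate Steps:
$\left(-133236 + 222093\right) + o{\left(53 \right)} = \left(-133236 + 222093\right) + \sqrt{88 + 53} = 88857 + \sqrt{141}$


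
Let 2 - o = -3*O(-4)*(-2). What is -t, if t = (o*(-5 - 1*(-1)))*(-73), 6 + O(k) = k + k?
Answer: -25112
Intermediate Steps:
O(k) = -6 + 2*k (O(k) = -6 + (k + k) = -6 + 2*k)
o = 86 (o = 2 - (-3*(-6 + 2*(-4)))*(-2) = 2 - (-3*(-6 - 8))*(-2) = 2 - (-3*(-14))*(-2) = 2 - 42*(-2) = 2 - 1*(-84) = 2 + 84 = 86)
t = 25112 (t = (86*(-5 - 1*(-1)))*(-73) = (86*(-5 + 1))*(-73) = (86*(-4))*(-73) = -344*(-73) = 25112)
-t = -1*25112 = -25112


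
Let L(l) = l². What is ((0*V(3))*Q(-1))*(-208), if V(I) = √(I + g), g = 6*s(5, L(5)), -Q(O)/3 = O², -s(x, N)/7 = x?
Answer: 0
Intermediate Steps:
s(x, N) = -7*x
Q(O) = -3*O²
g = -210 (g = 6*(-7*5) = 6*(-35) = -210)
V(I) = √(-210 + I) (V(I) = √(I - 210) = √(-210 + I))
((0*V(3))*Q(-1))*(-208) = ((0*√(-210 + 3))*(-3*(-1)²))*(-208) = ((0*√(-207))*(-3*1))*(-208) = ((0*(3*I*√23))*(-3))*(-208) = (0*(-3))*(-208) = 0*(-208) = 0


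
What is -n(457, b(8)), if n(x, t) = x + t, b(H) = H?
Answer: -465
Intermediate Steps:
n(x, t) = t + x
-n(457, b(8)) = -(8 + 457) = -1*465 = -465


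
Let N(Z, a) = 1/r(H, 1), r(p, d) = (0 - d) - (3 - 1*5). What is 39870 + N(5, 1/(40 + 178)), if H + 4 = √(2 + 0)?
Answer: 39871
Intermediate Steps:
H = -4 + √2 (H = -4 + √(2 + 0) = -4 + √2 ≈ -2.5858)
r(p, d) = 2 - d (r(p, d) = -d - (3 - 5) = -d - 1*(-2) = -d + 2 = 2 - d)
N(Z, a) = 1 (N(Z, a) = 1/(2 - 1*1) = 1/(2 - 1) = 1/1 = 1)
39870 + N(5, 1/(40 + 178)) = 39870 + 1 = 39871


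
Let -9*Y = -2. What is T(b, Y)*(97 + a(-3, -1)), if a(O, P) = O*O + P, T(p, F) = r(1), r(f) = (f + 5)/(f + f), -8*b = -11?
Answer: 315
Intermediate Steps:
Y = 2/9 (Y = -⅑*(-2) = 2/9 ≈ 0.22222)
b = 11/8 (b = -⅛*(-11) = 11/8 ≈ 1.3750)
r(f) = (5 + f)/(2*f) (r(f) = (5 + f)/((2*f)) = (5 + f)*(1/(2*f)) = (5 + f)/(2*f))
T(p, F) = 3 (T(p, F) = (½)*(5 + 1)/1 = (½)*1*6 = 3)
a(O, P) = P + O² (a(O, P) = O² + P = P + O²)
T(b, Y)*(97 + a(-3, -1)) = 3*(97 + (-1 + (-3)²)) = 3*(97 + (-1 + 9)) = 3*(97 + 8) = 3*105 = 315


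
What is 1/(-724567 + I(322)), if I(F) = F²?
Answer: -1/620883 ≈ -1.6106e-6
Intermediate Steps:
1/(-724567 + I(322)) = 1/(-724567 + 322²) = 1/(-724567 + 103684) = 1/(-620883) = -1/620883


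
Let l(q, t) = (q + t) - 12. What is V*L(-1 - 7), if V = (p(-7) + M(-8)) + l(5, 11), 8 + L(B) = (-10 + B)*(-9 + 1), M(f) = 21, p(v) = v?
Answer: 2448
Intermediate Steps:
l(q, t) = -12 + q + t
L(B) = 72 - 8*B (L(B) = -8 + (-10 + B)*(-9 + 1) = -8 + (-10 + B)*(-8) = -8 + (80 - 8*B) = 72 - 8*B)
V = 18 (V = (-7 + 21) + (-12 + 5 + 11) = 14 + 4 = 18)
V*L(-1 - 7) = 18*(72 - 8*(-1 - 7)) = 18*(72 - 8*(-8)) = 18*(72 + 64) = 18*136 = 2448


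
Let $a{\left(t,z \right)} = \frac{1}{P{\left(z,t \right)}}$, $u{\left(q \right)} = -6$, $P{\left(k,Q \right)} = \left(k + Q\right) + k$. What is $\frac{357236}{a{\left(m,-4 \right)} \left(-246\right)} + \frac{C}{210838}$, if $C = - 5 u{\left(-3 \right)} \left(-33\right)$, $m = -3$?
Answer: $\frac{207126979477}{12966537} \approx 15974.0$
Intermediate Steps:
$P{\left(k,Q \right)} = Q + 2 k$ ($P{\left(k,Q \right)} = \left(Q + k\right) + k = Q + 2 k$)
$a{\left(t,z \right)} = \frac{1}{t + 2 z}$
$C = -990$ ($C = \left(-5\right) \left(-6\right) \left(-33\right) = 30 \left(-33\right) = -990$)
$\frac{357236}{a{\left(m,-4 \right)} \left(-246\right)} + \frac{C}{210838} = \frac{357236}{\frac{1}{-3 + 2 \left(-4\right)} \left(-246\right)} - \frac{990}{210838} = \frac{357236}{\frac{1}{-3 - 8} \left(-246\right)} - \frac{495}{105419} = \frac{357236}{\frac{1}{-11} \left(-246\right)} - \frac{495}{105419} = \frac{357236}{\left(- \frac{1}{11}\right) \left(-246\right)} - \frac{495}{105419} = \frac{357236}{\frac{246}{11}} - \frac{495}{105419} = 357236 \cdot \frac{11}{246} - \frac{495}{105419} = \frac{1964798}{123} - \frac{495}{105419} = \frac{207126979477}{12966537}$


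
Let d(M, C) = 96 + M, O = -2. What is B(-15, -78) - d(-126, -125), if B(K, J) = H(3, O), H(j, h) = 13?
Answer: 43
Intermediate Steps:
B(K, J) = 13
B(-15, -78) - d(-126, -125) = 13 - (96 - 126) = 13 - 1*(-30) = 13 + 30 = 43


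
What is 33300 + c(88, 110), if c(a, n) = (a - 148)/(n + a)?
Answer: 1098890/33 ≈ 33300.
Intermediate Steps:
c(a, n) = (-148 + a)/(a + n)
33300 + c(88, 110) = 33300 + (-148 + 88)/(88 + 110) = 33300 - 60/198 = 33300 + (1/198)*(-60) = 33300 - 10/33 = 1098890/33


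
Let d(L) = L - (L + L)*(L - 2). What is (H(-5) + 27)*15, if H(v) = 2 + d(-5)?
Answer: -690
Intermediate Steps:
d(L) = L - 2*L*(-2 + L)
H(v) = -73 (H(v) = 2 - 5*(5 - 2*(-5)) = 2 - 5*(5 + 10) = 2 - 5*15 = 2 - 75 = -73)
(H(-5) + 27)*15 = (-73 + 27)*15 = -46*15 = -690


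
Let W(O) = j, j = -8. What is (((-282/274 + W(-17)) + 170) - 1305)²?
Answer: 24564919824/18769 ≈ 1.3088e+6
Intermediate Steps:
W(O) = -8
(((-282/274 + W(-17)) + 170) - 1305)² = (((-282/274 - 8) + 170) - 1305)² = (((-282*1/274 - 8) + 170) - 1305)² = (((-141/137 - 8) + 170) - 1305)² = ((-1237/137 + 170) - 1305)² = (22053/137 - 1305)² = (-156732/137)² = 24564919824/18769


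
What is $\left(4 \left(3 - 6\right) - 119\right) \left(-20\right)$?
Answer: $2620$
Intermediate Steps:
$\left(4 \left(3 - 6\right) - 119\right) \left(-20\right) = \left(4 \left(-3\right) - 119\right) \left(-20\right) = \left(-12 - 119\right) \left(-20\right) = \left(-131\right) \left(-20\right) = 2620$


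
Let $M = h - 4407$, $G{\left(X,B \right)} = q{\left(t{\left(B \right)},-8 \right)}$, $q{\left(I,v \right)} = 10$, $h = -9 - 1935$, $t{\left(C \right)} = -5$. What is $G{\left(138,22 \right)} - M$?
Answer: $6361$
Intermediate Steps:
$h = -1944$ ($h = -9 - 1935 = -1944$)
$G{\left(X,B \right)} = 10$
$M = -6351$ ($M = -1944 - 4407 = -6351$)
$G{\left(138,22 \right)} - M = 10 - -6351 = 10 + 6351 = 6361$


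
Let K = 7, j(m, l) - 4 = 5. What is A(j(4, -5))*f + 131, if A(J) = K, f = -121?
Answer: -716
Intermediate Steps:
j(m, l) = 9 (j(m, l) = 4 + 5 = 9)
A(J) = 7
A(j(4, -5))*f + 131 = 7*(-121) + 131 = -847 + 131 = -716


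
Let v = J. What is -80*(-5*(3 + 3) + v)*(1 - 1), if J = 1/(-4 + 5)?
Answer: 0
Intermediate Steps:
J = 1 (J = 1/1 = 1)
v = 1
-80*(-5*(3 + 3) + v)*(1 - 1) = -80*(-5*(3 + 3) + 1)*(1 - 1) = -80*(-5*6 + 1)*0 = -80*(-30 + 1)*0 = -(-2320)*0 = -80*0 = 0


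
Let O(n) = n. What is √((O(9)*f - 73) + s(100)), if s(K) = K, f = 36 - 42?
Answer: 3*I*√3 ≈ 5.1962*I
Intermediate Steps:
f = -6
√((O(9)*f - 73) + s(100)) = √((9*(-6) - 73) + 100) = √((-54 - 73) + 100) = √(-127 + 100) = √(-27) = 3*I*√3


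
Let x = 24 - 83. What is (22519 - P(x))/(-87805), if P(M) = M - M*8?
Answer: -22106/87805 ≈ -0.25176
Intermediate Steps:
x = -59
P(M) = -7*M (P(M) = M - 8*M = -7*M)
(22519 - P(x))/(-87805) = (22519 - (-7)*(-59))/(-87805) = (22519 - 1*413)*(-1/87805) = (22519 - 413)*(-1/87805) = 22106*(-1/87805) = -22106/87805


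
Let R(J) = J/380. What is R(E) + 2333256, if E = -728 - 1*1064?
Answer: 221658872/95 ≈ 2.3333e+6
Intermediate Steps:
E = -1792 (E = -728 - 1064 = -1792)
R(J) = J/380 (R(J) = J*(1/380) = J/380)
R(E) + 2333256 = (1/380)*(-1792) + 2333256 = -448/95 + 2333256 = 221658872/95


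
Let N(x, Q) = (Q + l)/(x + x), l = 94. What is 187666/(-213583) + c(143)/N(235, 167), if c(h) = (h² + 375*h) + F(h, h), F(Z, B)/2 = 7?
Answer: 826355728006/6193907 ≈ 1.3341e+5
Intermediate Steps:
F(Z, B) = 14 (F(Z, B) = 2*7 = 14)
c(h) = 14 + h² + 375*h (c(h) = (h² + 375*h) + 14 = 14 + h² + 375*h)
N(x, Q) = (94 + Q)/(2*x) (N(x, Q) = (Q + 94)/(x + x) = (94 + Q)/((2*x)) = (94 + Q)*(1/(2*x)) = (94 + Q)/(2*x))
187666/(-213583) + c(143)/N(235, 167) = 187666/(-213583) + (14 + 143² + 375*143)/(((½)*(94 + 167)/235)) = 187666*(-1/213583) + (14 + 20449 + 53625)/(((½)*(1/235)*261)) = -187666/213583 + 74088/(261/470) = -187666/213583 + 74088*(470/261) = -187666/213583 + 3869040/29 = 826355728006/6193907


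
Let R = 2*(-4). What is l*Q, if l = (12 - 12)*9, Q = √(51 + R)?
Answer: 0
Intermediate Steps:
R = -8
Q = √43 (Q = √(51 - 8) = √43 ≈ 6.5574)
l = 0 (l = 0*9 = 0)
l*Q = 0*√43 = 0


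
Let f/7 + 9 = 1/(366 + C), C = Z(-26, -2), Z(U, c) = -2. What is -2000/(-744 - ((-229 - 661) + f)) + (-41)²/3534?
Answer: -349268573/38403978 ≈ -9.0946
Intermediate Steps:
C = -2
f = -3275/52 (f = -63 + 7/(366 - 2) = -63 + 7/364 = -63 + 7*(1/364) = -63 + 1/52 = -3275/52 ≈ -62.981)
-2000/(-744 - ((-229 - 661) + f)) + (-41)²/3534 = -2000/(-744 - ((-229 - 661) - 3275/52)) + (-41)²/3534 = -2000/(-744 - (-890 - 3275/52)) + 1681*(1/3534) = -2000/(-744 - 1*(-49555/52)) + 1681/3534 = -2000/(-744 + 49555/52) + 1681/3534 = -2000/10867/52 + 1681/3534 = -2000*52/10867 + 1681/3534 = -104000/10867 + 1681/3534 = -349268573/38403978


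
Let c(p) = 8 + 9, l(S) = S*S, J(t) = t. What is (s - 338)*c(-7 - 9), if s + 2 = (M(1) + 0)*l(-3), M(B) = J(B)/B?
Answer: -5627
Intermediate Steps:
l(S) = S²
c(p) = 17
M(B) = 1 (M(B) = B/B = 1)
s = 7 (s = -2 + (1 + 0)*(-3)² = -2 + 1*9 = -2 + 9 = 7)
(s - 338)*c(-7 - 9) = (7 - 338)*17 = -331*17 = -5627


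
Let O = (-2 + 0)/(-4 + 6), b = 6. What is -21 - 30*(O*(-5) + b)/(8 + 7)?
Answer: -43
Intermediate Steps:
O = -1 (O = -2/2 = -2*1/2 = -1)
-21 - 30*(O*(-5) + b)/(8 + 7) = -21 - 30*(-1*(-5) + 6)/(8 + 7) = -21 - 30*(5 + 6)/15 = -21 - 330/15 = -21 - 30*11/15 = -21 - 22 = -43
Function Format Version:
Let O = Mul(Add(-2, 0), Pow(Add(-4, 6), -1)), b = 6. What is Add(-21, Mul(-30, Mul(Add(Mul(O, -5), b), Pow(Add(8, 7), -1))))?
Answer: -43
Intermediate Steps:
O = -1 (O = Mul(-2, Pow(2, -1)) = Mul(-2, Rational(1, 2)) = -1)
Add(-21, Mul(-30, Mul(Add(Mul(O, -5), b), Pow(Add(8, 7), -1)))) = Add(-21, Mul(-30, Mul(Add(Mul(-1, -5), 6), Pow(Add(8, 7), -1)))) = Add(-21, Mul(-30, Mul(Add(5, 6), Pow(15, -1)))) = Add(-21, Mul(-30, Mul(11, Rational(1, 15)))) = Add(-21, Mul(-30, Rational(11, 15))) = Add(-21, -22) = -43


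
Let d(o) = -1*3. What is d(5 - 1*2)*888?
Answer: -2664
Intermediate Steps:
d(o) = -3
d(5 - 1*2)*888 = -3*888 = -2664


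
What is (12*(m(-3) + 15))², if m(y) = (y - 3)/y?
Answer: 41616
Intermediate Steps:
m(y) = (-3 + y)/y
(12*(m(-3) + 15))² = (12*((-3 - 3)/(-3) + 15))² = (12*(-⅓*(-6) + 15))² = (12*(2 + 15))² = (12*17)² = 204² = 41616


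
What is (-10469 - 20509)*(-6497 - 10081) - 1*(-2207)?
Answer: 513555491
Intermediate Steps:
(-10469 - 20509)*(-6497 - 10081) - 1*(-2207) = -30978*(-16578) + 2207 = 513553284 + 2207 = 513555491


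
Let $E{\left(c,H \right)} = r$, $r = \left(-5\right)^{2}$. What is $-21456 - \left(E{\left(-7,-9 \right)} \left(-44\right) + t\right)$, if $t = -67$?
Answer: $-20289$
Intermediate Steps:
$r = 25$
$E{\left(c,H \right)} = 25$
$-21456 - \left(E{\left(-7,-9 \right)} \left(-44\right) + t\right) = -21456 - \left(25 \left(-44\right) - 67\right) = -21456 - \left(-1100 - 67\right) = -21456 - -1167 = -21456 + 1167 = -20289$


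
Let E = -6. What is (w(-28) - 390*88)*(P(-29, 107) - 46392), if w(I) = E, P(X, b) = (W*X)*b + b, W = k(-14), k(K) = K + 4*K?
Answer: -5867171550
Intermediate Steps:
k(K) = 5*K
W = -70 (W = 5*(-14) = -70)
P(X, b) = b - 70*X*b (P(X, b) = (-70*X)*b + b = -70*X*b + b = b - 70*X*b)
w(I) = -6
(w(-28) - 390*88)*(P(-29, 107) - 46392) = (-6 - 390*88)*(107*(1 - 70*(-29)) - 46392) = (-6 - 34320)*(107*(1 + 2030) - 46392) = -34326*(107*2031 - 46392) = -34326*(217317 - 46392) = -34326*170925 = -5867171550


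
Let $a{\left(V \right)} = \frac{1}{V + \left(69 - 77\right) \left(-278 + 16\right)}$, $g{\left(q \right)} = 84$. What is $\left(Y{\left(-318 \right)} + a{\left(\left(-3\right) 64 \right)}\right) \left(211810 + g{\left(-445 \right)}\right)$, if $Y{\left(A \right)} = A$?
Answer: $- \frac{64147836037}{952} \approx -6.7382 \cdot 10^{7}$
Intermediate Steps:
$a{\left(V \right)} = \frac{1}{2096 + V}$ ($a{\left(V \right)} = \frac{1}{V - -2096} = \frac{1}{V + 2096} = \frac{1}{2096 + V}$)
$\left(Y{\left(-318 \right)} + a{\left(\left(-3\right) 64 \right)}\right) \left(211810 + g{\left(-445 \right)}\right) = \left(-318 + \frac{1}{2096 - 192}\right) \left(211810 + 84\right) = \left(-318 + \frac{1}{2096 - 192}\right) 211894 = \left(-318 + \frac{1}{1904}\right) 211894 = \left(- \frac{605471}{1904}\right) 211894 = - \frac{64147836037}{952}$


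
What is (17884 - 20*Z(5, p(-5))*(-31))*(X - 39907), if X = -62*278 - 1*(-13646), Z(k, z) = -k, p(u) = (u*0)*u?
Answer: -643059648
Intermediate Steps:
p(u) = 0 (p(u) = 0*u = 0)
X = -3590 (X = -17236 + 13646 = -3590)
(17884 - 20*Z(5, p(-5))*(-31))*(X - 39907) = (17884 - (-20)*5*(-31))*(-3590 - 39907) = (17884 - 20*(-5)*(-31))*(-43497) = (17884 + 100*(-31))*(-43497) = (17884 - 3100)*(-43497) = 14784*(-43497) = -643059648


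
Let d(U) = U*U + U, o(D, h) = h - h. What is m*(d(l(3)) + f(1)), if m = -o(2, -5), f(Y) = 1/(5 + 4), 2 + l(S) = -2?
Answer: 0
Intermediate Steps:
l(S) = -4 (l(S) = -2 - 2 = -4)
o(D, h) = 0
d(U) = U + U**2 (d(U) = U**2 + U = U + U**2)
f(Y) = 1/9
m = 0 (m = -1*0 = 0)
m*(d(l(3)) + f(1)) = 0*(-4*(1 - 4) + 1/9) = 0*(-4*(-3) + 1/9) = 0*(12 + 1/9) = 0*(109/9) = 0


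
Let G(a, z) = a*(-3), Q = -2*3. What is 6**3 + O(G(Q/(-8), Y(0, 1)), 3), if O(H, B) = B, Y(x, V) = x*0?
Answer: 219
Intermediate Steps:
Y(x, V) = 0
Q = -6
G(a, z) = -3*a
6**3 + O(G(Q/(-8), Y(0, 1)), 3) = 6**3 + 3 = 216 + 3 = 219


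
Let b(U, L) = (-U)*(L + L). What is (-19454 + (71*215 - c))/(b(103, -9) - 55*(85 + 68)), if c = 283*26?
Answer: 1283/729 ≈ 1.7599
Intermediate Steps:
c = 7358
b(U, L) = -2*L*U (b(U, L) = (-U)*(2*L) = -2*L*U)
(-19454 + (71*215 - c))/(b(103, -9) - 55*(85 + 68)) = (-19454 + (71*215 - 1*7358))/(-2*(-9)*103 - 55*(85 + 68)) = (-19454 + (15265 - 7358))/(1854 - 55*153) = (-19454 + 7907)/(1854 - 8415) = -11547/(-6561) = -11547*(-1/6561) = 1283/729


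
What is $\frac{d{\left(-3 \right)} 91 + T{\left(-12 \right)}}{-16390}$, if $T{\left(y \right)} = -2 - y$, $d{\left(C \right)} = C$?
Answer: $\frac{263}{16390} \approx 0.016046$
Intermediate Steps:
$\frac{d{\left(-3 \right)} 91 + T{\left(-12 \right)}}{-16390} = \frac{\left(-3\right) 91 - -10}{-16390} = \left(-273 + \left(-2 + 12\right)\right) \left(- \frac{1}{16390}\right) = \left(-273 + 10\right) \left(- \frac{1}{16390}\right) = \left(-263\right) \left(- \frac{1}{16390}\right) = \frac{263}{16390}$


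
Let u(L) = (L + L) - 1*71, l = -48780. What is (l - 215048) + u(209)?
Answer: -263481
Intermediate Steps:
u(L) = -71 + 2*L (u(L) = 2*L - 71 = -71 + 2*L)
(l - 215048) + u(209) = (-48780 - 215048) + (-71 + 2*209) = -263828 + (-71 + 418) = -263828 + 347 = -263481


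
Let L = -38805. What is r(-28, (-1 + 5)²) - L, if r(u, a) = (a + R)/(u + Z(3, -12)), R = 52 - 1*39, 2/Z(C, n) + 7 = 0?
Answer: 7683187/198 ≈ 38804.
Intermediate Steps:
Z(C, n) = -2/7 (Z(C, n) = 2/(-7 + 0) = 2/(-7) = 2*(-⅐) = -2/7)
R = 13 (R = 52 - 39 = 13)
r(u, a) = (13 + a)/(-2/7 + u) (r(u, a) = (a + 13)/(u - 2/7) = (13 + a)/(-2/7 + u))
r(-28, (-1 + 5)²) - L = 7*(13 + (-1 + 5)²)/(-2 + 7*(-28)) - 1*(-38805) = 7*(13 + 4²)/(-2 - 196) + 38805 = 7*(13 + 16)/(-198) + 38805 = 7*(-1/198)*29 + 38805 = -203/198 + 38805 = 7683187/198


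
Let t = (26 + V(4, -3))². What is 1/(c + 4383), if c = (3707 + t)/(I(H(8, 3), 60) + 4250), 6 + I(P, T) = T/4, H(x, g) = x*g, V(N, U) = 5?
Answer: 4259/18671865 ≈ 0.00022810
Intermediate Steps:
H(x, g) = g*x
I(P, T) = -6 + T/4
t = 961 (t = (26 + 5)² = 31² = 961)
c = 4668/4259 (c = (3707 + 961)/((-6 + (¼)*60) + 4250) = 4668/((-6 + 15) + 4250) = 4668/(9 + 4250) = 4668/4259 ≈ 1.0960)
1/(c + 4383) = 1/(4668/4259 + 4383) = 1/(18671865/4259) = 4259/18671865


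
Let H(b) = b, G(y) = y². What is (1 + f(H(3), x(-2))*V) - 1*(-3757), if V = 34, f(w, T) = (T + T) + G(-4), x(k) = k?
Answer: 4166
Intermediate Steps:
f(w, T) = 16 + 2*T (f(w, T) = (T + T) + (-4)² = 2*T + 16 = 16 + 2*T)
(1 + f(H(3), x(-2))*V) - 1*(-3757) = (1 + (16 + 2*(-2))*34) - 1*(-3757) = (1 + (16 - 4)*34) + 3757 = (1 + 12*34) + 3757 = (1 + 408) + 3757 = 409 + 3757 = 4166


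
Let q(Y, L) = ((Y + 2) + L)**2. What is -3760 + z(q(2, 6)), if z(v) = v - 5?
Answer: -3665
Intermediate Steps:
q(Y, L) = (2 + L + Y)**2 (q(Y, L) = ((2 + Y) + L)**2 = (2 + L + Y)**2)
z(v) = -5 + v
-3760 + z(q(2, 6)) = -3760 + (-5 + (2 + 6 + 2)**2) = -3760 + (-5 + 10**2) = -3760 + (-5 + 100) = -3760 + 95 = -3665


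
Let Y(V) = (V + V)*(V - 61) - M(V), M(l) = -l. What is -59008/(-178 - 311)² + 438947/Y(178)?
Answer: 102493140947/10002431430 ≈ 10.247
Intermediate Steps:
Y(V) = V + 2*V*(-61 + V) (Y(V) = (V + V)*(V - 61) - (-1)*V = (2*V)*(-61 + V) + V = 2*V*(-61 + V) + V = V + 2*V*(-61 + V))
-59008/(-178 - 311)² + 438947/Y(178) = -59008/(-178 - 311)² + 438947/((178*(-121 + 2*178))) = -59008/((-489)²) + 438947/((178*(-121 + 356))) = -59008/239121 + 438947/((178*235)) = -59008*1/239121 + 438947/41830 = -59008/239121 + 438947*(1/41830) = -59008/239121 + 438947/41830 = 102493140947/10002431430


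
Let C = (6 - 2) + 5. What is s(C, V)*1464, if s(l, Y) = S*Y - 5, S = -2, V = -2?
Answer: -1464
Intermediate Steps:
C = 9 (C = 4 + 5 = 9)
s(l, Y) = -5 - 2*Y (s(l, Y) = -2*Y - 5 = -5 - 2*Y)
s(C, V)*1464 = (-5 - 2*(-2))*1464 = (-5 + 4)*1464 = -1*1464 = -1464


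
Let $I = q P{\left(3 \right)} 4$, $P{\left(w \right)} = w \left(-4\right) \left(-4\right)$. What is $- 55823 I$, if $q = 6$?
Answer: $-64308096$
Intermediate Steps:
$P{\left(w \right)} = 16 w$ ($P{\left(w \right)} = - 4 w \left(-4\right) = 16 w$)
$I = 1152$ ($I = 6 \cdot 16 \cdot 3 \cdot 4 = 6 \cdot 48 \cdot 4 = 288 \cdot 4 = 1152$)
$- 55823 I = \left(-55823\right) 1152 = -64308096$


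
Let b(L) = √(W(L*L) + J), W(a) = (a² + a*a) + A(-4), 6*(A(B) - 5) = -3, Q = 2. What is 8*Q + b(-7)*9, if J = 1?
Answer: 16 + 9*√19230/2 ≈ 640.03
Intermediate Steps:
A(B) = 9/2 (A(B) = 5 + (⅙)*(-3) = 5 - ½ = 9/2)
W(a) = 9/2 + 2*a² (W(a) = (a² + a*a) + 9/2 = (a² + a²) + 9/2 = 2*a² + 9/2 = 9/2 + 2*a²)
b(L) = √(11/2 + 2*L⁴) (b(L) = √((9/2 + 2*(L*L)²) + 1) = √((9/2 + 2*(L²)²) + 1) = √((9/2 + 2*L⁴) + 1) = √(11/2 + 2*L⁴))
8*Q + b(-7)*9 = 8*2 + (√(22 + 8*(-7)⁴)/2)*9 = 16 + (√(22 + 8*2401)/2)*9 = 16 + (√(22 + 19208)/2)*9 = 16 + (√19230/2)*9 = 16 + 9*√19230/2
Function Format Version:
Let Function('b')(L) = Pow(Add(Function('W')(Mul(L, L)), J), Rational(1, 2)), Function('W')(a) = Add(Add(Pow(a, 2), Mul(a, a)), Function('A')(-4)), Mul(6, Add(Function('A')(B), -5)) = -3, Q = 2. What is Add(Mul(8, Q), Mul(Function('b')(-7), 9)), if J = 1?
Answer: Add(16, Mul(Rational(9, 2), Pow(19230, Rational(1, 2)))) ≈ 640.03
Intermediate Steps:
Function('A')(B) = Rational(9, 2) (Function('A')(B) = Add(5, Mul(Rational(1, 6), -3)) = Add(5, Rational(-1, 2)) = Rational(9, 2))
Function('W')(a) = Add(Rational(9, 2), Mul(2, Pow(a, 2))) (Function('W')(a) = Add(Add(Pow(a, 2), Mul(a, a)), Rational(9, 2)) = Add(Add(Pow(a, 2), Pow(a, 2)), Rational(9, 2)) = Add(Mul(2, Pow(a, 2)), Rational(9, 2)) = Add(Rational(9, 2), Mul(2, Pow(a, 2))))
Function('b')(L) = Pow(Add(Rational(11, 2), Mul(2, Pow(L, 4))), Rational(1, 2)) (Function('b')(L) = Pow(Add(Add(Rational(9, 2), Mul(2, Pow(Mul(L, L), 2))), 1), Rational(1, 2)) = Pow(Add(Add(Rational(9, 2), Mul(2, Pow(Pow(L, 2), 2))), 1), Rational(1, 2)) = Pow(Add(Add(Rational(9, 2), Mul(2, Pow(L, 4))), 1), Rational(1, 2)) = Pow(Add(Rational(11, 2), Mul(2, Pow(L, 4))), Rational(1, 2)))
Add(Mul(8, Q), Mul(Function('b')(-7), 9)) = Add(Mul(8, 2), Mul(Mul(Rational(1, 2), Pow(Add(22, Mul(8, Pow(-7, 4))), Rational(1, 2))), 9)) = Add(16, Mul(Mul(Rational(1, 2), Pow(Add(22, Mul(8, 2401)), Rational(1, 2))), 9)) = Add(16, Mul(Mul(Rational(1, 2), Pow(Add(22, 19208), Rational(1, 2))), 9)) = Add(16, Mul(Mul(Rational(1, 2), Pow(19230, Rational(1, 2))), 9)) = Add(16, Mul(Rational(9, 2), Pow(19230, Rational(1, 2))))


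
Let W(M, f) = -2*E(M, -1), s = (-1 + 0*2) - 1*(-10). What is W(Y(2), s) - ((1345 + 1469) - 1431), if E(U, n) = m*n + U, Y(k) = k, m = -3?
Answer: -1393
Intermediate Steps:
E(U, n) = U - 3*n (E(U, n) = -3*n + U = U - 3*n)
s = 9 (s = (-1 + 0) + 10 = -1 + 10 = 9)
W(M, f) = -6 - 2*M (W(M, f) = -2*(M - 3*(-1)) = -2*(M + 3) = -2*(3 + M) = -6 - 2*M)
W(Y(2), s) - ((1345 + 1469) - 1431) = (-6 - 2*2) - ((1345 + 1469) - 1431) = (-6 - 4) - (2814 - 1431) = -10 - 1*1383 = -10 - 1383 = -1393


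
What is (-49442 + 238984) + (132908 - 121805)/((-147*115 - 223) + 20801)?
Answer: 696198869/3673 ≈ 1.8955e+5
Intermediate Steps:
(-49442 + 238984) + (132908 - 121805)/((-147*115 - 223) + 20801) = 189542 + 11103/((-16905 - 223) + 20801) = 189542 + 11103/(-17128 + 20801) = 189542 + 11103/3673 = 696198869/3673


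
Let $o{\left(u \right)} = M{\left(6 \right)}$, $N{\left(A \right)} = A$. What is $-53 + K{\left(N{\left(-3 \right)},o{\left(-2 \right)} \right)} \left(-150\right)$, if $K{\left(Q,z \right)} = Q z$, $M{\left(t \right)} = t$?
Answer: $2647$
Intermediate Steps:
$o{\left(u \right)} = 6$
$-53 + K{\left(N{\left(-3 \right)},o{\left(-2 \right)} \right)} \left(-150\right) = -53 + \left(-3\right) 6 \left(-150\right) = -53 - -2700 = -53 + 2700 = 2647$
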